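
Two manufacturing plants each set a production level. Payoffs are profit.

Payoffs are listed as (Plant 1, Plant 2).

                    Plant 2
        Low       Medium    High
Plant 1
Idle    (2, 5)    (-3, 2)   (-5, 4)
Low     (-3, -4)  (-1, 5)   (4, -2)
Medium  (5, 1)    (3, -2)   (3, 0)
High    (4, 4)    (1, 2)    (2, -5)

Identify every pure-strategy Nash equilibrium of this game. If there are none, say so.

For each player, find the best response to each opponent profile; mutual best responses are the pure NE.
Plant 1 against Low: payoffs 2, -3, 5, 4 → best response Medium.
Plant 1 against Medium: payoffs -3, -1, 3, 1 → best response Medium.
Plant 1 against High: payoffs -5, 4, 3, 2 → best response Low.
Plant 2 against Idle: payoffs 5, 2, 4 → best response Low.
Plant 2 against Low: payoffs -4, 5, -2 → best response Medium.
Plant 2 against Medium: payoffs 1, -2, 0 → best response Low.
Plant 2 against High: payoffs 4, 2, -5 → best response Low.
Mutual best responses: (Medium, Low).

Pure NE: (Medium, Low)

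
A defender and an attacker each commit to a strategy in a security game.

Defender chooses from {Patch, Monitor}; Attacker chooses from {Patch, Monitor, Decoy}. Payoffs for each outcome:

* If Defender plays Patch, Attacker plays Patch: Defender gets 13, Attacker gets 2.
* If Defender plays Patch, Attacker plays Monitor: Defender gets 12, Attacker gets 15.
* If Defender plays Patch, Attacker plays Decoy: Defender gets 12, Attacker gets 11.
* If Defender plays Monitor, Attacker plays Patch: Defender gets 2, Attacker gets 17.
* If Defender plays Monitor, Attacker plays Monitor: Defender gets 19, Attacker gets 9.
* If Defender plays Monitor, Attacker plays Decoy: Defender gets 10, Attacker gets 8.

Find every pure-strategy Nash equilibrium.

This game has no pure Nash equilibrium.

Defender against Patch: payoffs 13, 2 → best response Patch.
Defender against Monitor: payoffs 12, 19 → best response Monitor.
Defender against Decoy: payoffs 12, 10 → best response Patch.
Attacker against Patch: payoffs 2, 15, 11 → best response Monitor.
Attacker against Monitor: payoffs 17, 9, 8 → best response Patch.
No profile is a mutual best response for all players.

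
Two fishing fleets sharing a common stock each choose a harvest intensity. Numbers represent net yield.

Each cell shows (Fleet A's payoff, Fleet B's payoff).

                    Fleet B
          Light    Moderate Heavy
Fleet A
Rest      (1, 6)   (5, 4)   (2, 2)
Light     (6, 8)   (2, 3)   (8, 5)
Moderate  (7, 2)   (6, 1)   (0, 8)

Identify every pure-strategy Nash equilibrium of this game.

(Rest, Light): Fleet A can switch to Light (1 → 6). Not NE.
(Rest, Moderate): Fleet A can switch to Moderate (5 → 6). Not NE.
(Rest, Heavy): Fleet A can switch to Light (2 → 8). Not NE.
(Light, Light): Fleet A can switch to Moderate (6 → 7). Not NE.
(Light, Moderate): Fleet A can switch to Rest (2 → 5). Not NE.
(Light, Heavy): Fleet B can switch to Light (5 → 8). Not NE.
(The remaining 3 profiles each have a profitable deviation by the same check.)

none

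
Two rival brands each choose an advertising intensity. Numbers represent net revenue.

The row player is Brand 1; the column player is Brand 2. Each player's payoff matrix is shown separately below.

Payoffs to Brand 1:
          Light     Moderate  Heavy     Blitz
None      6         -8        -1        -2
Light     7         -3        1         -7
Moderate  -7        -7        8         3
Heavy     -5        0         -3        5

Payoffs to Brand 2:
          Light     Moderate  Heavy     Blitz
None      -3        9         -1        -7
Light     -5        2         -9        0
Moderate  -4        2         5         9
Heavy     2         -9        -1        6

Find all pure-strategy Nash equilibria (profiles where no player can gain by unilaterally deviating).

(Heavy, Blitz)

Check each profile: it is a Nash equilibrium iff no player can strictly gain by switching unilaterally.
(None, Light): Brand 1 can switch to Light (6 → 7). Not NE.
(None, Moderate): Brand 1 can switch to Light (-8 → -3). Not NE.
(None, Heavy): Brand 1 can switch to Light (-1 → 1). Not NE.
(None, Blitz): Brand 1 can switch to Moderate (-2 → 3). Not NE.
(Light, Light): Brand 2 can switch to Moderate (-5 → 2). Not NE.
(Light, Moderate): Brand 1 can switch to Heavy (-3 → 0). Not NE.
(Light, Heavy): Brand 1 can switch to Moderate (1 → 8). Not NE.
(Light, Blitz): Brand 1 can switch to None (-7 → -2). Not NE.
(Heavy, Blitz): Brand 1 gets 5, best alternative 3; Brand 2 gets 6, best alternative 2. No profitable deviation — NE.
(The remaining 7 profiles each have a profitable deviation by the same check.)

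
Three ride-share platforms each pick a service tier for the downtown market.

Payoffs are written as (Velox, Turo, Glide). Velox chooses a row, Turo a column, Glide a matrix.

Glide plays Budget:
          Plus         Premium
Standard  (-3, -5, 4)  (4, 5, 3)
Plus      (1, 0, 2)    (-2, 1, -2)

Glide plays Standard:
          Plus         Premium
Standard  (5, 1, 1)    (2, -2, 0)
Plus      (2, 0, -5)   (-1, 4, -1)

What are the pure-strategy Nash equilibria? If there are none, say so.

The unique pure-strategy Nash equilibrium is (Standard, Premium, Budget).

(Standard, Plus, Budget): Velox can switch to Plus (-3 → 1). Not NE.
(Standard, Plus, Standard): Glide can switch to Budget (1 → 4). Not NE.
(Standard, Premium, Budget): Velox gets 4, best alternative -2; Turo gets 5, best alternative -5; Glide gets 3, best alternative 0. No profitable deviation — NE.
(Standard, Premium, Standard): Turo can switch to Plus (-2 → 1). Not NE.
(Plus, Plus, Budget): Turo can switch to Premium (0 → 1). Not NE.
(Plus, Plus, Standard): Velox can switch to Standard (2 → 5). Not NE.
(Plus, Premium, Budget): Velox can switch to Standard (-2 → 4). Not NE.
(Plus, Premium, Standard): Velox can switch to Standard (-1 → 2). Not NE.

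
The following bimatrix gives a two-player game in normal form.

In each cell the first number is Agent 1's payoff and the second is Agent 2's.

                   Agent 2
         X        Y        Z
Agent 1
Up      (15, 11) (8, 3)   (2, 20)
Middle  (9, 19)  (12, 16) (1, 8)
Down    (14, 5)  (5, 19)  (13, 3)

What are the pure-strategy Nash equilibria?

(Up, X): Agent 2 can switch to Z (11 → 20). Not NE.
(Up, Y): Agent 1 can switch to Middle (8 → 12). Not NE.
(Up, Z): Agent 1 can switch to Down (2 → 13). Not NE.
(Middle, X): Agent 1 can switch to Up (9 → 15). Not NE.
(Middle, Y): Agent 2 can switch to X (16 → 19). Not NE.
(Middle, Z): Agent 1 can switch to Up (1 → 2). Not NE.
(Down, X): Agent 1 can switch to Up (14 → 15). Not NE.
(Down, Y): Agent 1 can switch to Up (5 → 8). Not NE.
(Down, Z): Agent 2 can switch to X (3 → 5). Not NE.

none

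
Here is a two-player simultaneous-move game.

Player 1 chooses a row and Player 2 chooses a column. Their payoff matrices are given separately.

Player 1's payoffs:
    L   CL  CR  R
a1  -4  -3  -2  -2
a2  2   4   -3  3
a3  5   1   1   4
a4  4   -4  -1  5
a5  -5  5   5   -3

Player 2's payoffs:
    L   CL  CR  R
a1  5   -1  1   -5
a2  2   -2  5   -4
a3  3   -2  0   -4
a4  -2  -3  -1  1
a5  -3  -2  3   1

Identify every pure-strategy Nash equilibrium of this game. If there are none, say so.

Pure-strategy Nash equilibria: (a3, L) and (a4, R) and (a5, CR)

Mark each player's best response to every combination of opponents' strategies; a profile where every player is best-responding is a pure Nash equilibrium.
Player 1 against L: payoffs -4, 2, 5, 4, -5 → best response a3.
Player 1 against CL: payoffs -3, 4, 1, -4, 5 → best response a5.
Player 1 against CR: payoffs -2, -3, 1, -1, 5 → best response a5.
Player 1 against R: payoffs -2, 3, 4, 5, -3 → best response a4.
Player 2 against a1: payoffs 5, -1, 1, -5 → best response L.
Player 2 against a2: payoffs 2, -2, 5, -4 → best response CR.
Player 2 against a3: payoffs 3, -2, 0, -4 → best response L.
Player 2 against a4: payoffs -2, -3, -1, 1 → best response R.
Player 2 against a5: payoffs -3, -2, 3, 1 → best response CR.
Mutual best responses: (a3, L); (a4, R); (a5, CR).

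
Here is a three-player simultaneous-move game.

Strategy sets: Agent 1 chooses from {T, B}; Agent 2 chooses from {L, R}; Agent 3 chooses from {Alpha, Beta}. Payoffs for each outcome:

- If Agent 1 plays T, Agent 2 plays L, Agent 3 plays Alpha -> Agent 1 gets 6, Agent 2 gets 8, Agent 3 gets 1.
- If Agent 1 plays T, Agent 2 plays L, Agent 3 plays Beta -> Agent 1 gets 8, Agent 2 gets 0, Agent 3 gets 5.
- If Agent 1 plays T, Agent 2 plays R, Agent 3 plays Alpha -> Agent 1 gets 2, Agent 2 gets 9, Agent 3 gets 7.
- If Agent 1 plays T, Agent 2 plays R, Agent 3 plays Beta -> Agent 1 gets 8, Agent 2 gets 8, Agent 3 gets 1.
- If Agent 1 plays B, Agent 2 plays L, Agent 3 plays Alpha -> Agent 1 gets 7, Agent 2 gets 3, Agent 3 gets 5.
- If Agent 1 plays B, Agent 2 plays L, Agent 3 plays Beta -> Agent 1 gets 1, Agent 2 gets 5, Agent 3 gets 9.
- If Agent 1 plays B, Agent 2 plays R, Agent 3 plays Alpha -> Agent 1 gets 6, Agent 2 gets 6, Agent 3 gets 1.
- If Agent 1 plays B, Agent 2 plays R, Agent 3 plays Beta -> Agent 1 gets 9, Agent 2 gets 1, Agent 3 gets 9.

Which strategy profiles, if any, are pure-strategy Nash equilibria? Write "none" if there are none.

none

Agent 1 against (L, Alpha): payoffs 6, 7 → best response B.
Agent 1 against (L, Beta): payoffs 8, 1 → best response T.
Agent 1 against (R, Alpha): payoffs 2, 6 → best response B.
Agent 1 against (R, Beta): payoffs 8, 9 → best response B.
Agent 2 against (T, Alpha): payoffs 8, 9 → best response R.
Agent 2 against (T, Beta): payoffs 0, 8 → best response R.
Agent 2 against (B, Alpha): payoffs 3, 6 → best response R.
Agent 2 against (B, Beta): payoffs 5, 1 → best response L.
Agent 3 against (T, L): payoffs 1, 5 → best response Beta.
Agent 3 against (T, R): payoffs 7, 1 → best response Alpha.
Agent 3 against (B, L): payoffs 5, 9 → best response Beta.
Agent 3 against (B, R): payoffs 1, 9 → best response Beta.
No profile is a mutual best response for all players.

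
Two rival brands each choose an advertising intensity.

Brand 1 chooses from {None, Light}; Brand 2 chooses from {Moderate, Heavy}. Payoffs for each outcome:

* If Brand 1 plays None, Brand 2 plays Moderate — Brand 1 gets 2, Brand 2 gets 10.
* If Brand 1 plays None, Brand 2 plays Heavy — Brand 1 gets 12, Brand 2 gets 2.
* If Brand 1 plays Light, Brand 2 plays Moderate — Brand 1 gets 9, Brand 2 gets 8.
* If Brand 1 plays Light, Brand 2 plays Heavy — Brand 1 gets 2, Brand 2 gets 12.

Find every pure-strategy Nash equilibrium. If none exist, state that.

(None, Moderate): Brand 1 can switch to Light (2 → 9). Not NE.
(None, Heavy): Brand 2 can switch to Moderate (2 → 10). Not NE.
(Light, Moderate): Brand 2 can switch to Heavy (8 → 12). Not NE.
(Light, Heavy): Brand 1 can switch to None (2 → 12). Not NE.

none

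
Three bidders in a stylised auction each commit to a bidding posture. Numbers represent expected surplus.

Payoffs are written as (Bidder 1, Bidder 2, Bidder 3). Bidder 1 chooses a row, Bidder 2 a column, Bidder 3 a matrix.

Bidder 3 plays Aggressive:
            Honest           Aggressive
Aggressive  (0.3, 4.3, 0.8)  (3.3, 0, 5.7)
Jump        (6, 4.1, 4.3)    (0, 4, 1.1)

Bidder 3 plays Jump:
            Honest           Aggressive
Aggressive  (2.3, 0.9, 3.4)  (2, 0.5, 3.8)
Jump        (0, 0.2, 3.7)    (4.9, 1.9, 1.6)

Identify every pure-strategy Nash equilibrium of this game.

Bidder 1 against (Honest, Aggressive): payoffs 0.3, 6 → best response Jump.
Bidder 1 against (Honest, Jump): payoffs 2.3, 0 → best response Aggressive.
Bidder 1 against (Aggressive, Aggressive): payoffs 3.3, 0 → best response Aggressive.
Bidder 1 against (Aggressive, Jump): payoffs 2, 4.9 → best response Jump.
Bidder 2 against (Aggressive, Aggressive): payoffs 4.3, 0 → best response Honest.
Bidder 2 against (Aggressive, Jump): payoffs 0.9, 0.5 → best response Honest.
Bidder 2 against (Jump, Aggressive): payoffs 4.1, 4 → best response Honest.
Bidder 2 against (Jump, Jump): payoffs 0.2, 1.9 → best response Aggressive.
Bidder 3 against (Aggressive, Honest): payoffs 0.8, 3.4 → best response Jump.
Bidder 3 against (Aggressive, Aggressive): payoffs 5.7, 3.8 → best response Aggressive.
Bidder 3 against (Jump, Honest): payoffs 4.3, 3.7 → best response Aggressive.
Bidder 3 against (Jump, Aggressive): payoffs 1.1, 1.6 → best response Jump.
Mutual best responses: (Aggressive, Honest, Jump); (Jump, Honest, Aggressive); (Jump, Aggressive, Jump).

(Aggressive, Honest, Jump) and (Jump, Honest, Aggressive) and (Jump, Aggressive, Jump)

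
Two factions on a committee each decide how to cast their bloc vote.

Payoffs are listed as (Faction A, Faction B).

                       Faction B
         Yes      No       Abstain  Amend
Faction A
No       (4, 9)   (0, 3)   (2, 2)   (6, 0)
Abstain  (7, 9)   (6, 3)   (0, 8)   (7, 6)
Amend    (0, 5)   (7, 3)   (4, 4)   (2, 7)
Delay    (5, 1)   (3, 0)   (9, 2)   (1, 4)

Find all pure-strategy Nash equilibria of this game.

(Abstain, Yes)

(No, Yes): Faction A can switch to Abstain (4 → 7). Not NE.
(No, No): Faction A can switch to Abstain (0 → 6). Not NE.
(No, Abstain): Faction A can switch to Amend (2 → 4). Not NE.
(No, Amend): Faction A can switch to Abstain (6 → 7). Not NE.
(Abstain, Yes): Faction A gets 7, best alternative 5; Faction B gets 9, best alternative 8. No profitable deviation — NE.
(Abstain, No): Faction A can switch to Amend (6 → 7). Not NE.
(Abstain, Abstain): Faction A can switch to No (0 → 2). Not NE.
(Abstain, Amend): Faction B can switch to Yes (6 → 9). Not NE.
(Amend, Yes): Faction A can switch to No (0 → 4). Not NE.
(Amend, No): Faction B can switch to Yes (3 → 5). Not NE.
(Amend, Abstain): Faction A can switch to Delay (4 → 9). Not NE.
(The remaining 5 profiles each have a profitable deviation by the same check.)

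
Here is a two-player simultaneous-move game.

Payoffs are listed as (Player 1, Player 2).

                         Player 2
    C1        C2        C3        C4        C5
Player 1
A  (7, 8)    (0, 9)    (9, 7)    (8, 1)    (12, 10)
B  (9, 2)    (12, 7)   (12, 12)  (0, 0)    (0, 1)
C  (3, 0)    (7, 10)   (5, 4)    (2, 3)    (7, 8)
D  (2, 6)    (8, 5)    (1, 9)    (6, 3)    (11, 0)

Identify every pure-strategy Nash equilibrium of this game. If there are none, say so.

(A, C1): Player 1 can switch to B (7 → 9). Not NE.
(A, C2): Player 1 can switch to B (0 → 12). Not NE.
(A, C3): Player 1 can switch to B (9 → 12). Not NE.
(A, C4): Player 2 can switch to C1 (1 → 8). Not NE.
(A, C5): Player 1 gets 12, best alternative 11; Player 2 gets 10, best alternative 9. No profitable deviation — NE.
(B, C1): Player 2 can switch to C2 (2 → 7). Not NE.
(B, C2): Player 2 can switch to C3 (7 → 12). Not NE.
(B, C3): Player 1 gets 12, best alternative 9; Player 2 gets 12, best alternative 7. No profitable deviation — NE.
(The remaining 12 profiles each have a profitable deviation by the same check.)

The pure Nash equilibria are (A, C5) and (B, C3).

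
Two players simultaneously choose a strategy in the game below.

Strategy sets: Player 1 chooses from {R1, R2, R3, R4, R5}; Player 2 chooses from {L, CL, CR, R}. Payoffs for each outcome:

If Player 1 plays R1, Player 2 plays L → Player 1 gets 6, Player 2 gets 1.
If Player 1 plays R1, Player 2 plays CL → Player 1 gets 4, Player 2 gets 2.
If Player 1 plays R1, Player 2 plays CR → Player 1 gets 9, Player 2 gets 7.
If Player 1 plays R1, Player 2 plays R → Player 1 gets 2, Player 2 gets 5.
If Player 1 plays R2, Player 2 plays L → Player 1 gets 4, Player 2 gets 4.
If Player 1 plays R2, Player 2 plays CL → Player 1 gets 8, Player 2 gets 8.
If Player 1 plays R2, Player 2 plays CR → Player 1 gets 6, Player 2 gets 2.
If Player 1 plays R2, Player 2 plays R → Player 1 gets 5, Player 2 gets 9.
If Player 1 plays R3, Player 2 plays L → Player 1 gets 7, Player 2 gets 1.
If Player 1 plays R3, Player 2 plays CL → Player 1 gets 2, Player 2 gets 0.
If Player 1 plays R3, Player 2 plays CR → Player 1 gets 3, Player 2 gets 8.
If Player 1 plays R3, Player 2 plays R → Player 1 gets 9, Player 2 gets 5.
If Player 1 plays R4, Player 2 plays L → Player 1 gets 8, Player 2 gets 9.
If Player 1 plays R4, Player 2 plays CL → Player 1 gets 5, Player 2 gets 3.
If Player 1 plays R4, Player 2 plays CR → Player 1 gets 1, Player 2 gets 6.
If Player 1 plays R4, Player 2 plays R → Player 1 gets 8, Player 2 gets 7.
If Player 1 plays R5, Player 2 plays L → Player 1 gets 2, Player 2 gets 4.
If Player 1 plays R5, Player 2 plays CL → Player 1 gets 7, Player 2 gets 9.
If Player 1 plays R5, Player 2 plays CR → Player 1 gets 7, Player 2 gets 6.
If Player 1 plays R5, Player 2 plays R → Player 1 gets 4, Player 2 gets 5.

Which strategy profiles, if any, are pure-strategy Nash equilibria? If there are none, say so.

Check each profile: it is a Nash equilibrium iff no player can strictly gain by switching unilaterally.
(R1, L): Player 1 can switch to R3 (6 → 7). Not NE.
(R1, CL): Player 1 can switch to R2 (4 → 8). Not NE.
(R1, CR): Player 1 gets 9, best alternative 7; Player 2 gets 7, best alternative 5. No profitable deviation — NE.
(R1, R): Player 1 can switch to R2 (2 → 5). Not NE.
(R2, L): Player 1 can switch to R1 (4 → 6). Not NE.
(R2, CL): Player 2 can switch to R (8 → 9). Not NE.
(R2, CR): Player 1 can switch to R1 (6 → 9). Not NE.
(R4, L): Player 1 gets 8, best alternative 7; Player 2 gets 9, best alternative 7. No profitable deviation — NE.
(The remaining 12 profiles each have a profitable deviation by the same check.)

The pure Nash equilibria are (R1, CR) and (R4, L).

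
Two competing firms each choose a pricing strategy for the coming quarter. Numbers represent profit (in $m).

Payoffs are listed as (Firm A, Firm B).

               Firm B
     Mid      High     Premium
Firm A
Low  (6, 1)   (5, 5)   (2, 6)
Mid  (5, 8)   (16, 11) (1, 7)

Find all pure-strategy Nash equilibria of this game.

(Low, Mid): Firm B can switch to High (1 → 5). Not NE.
(Low, High): Firm A can switch to Mid (5 → 16). Not NE.
(Low, Premium): Firm A gets 2, best alternative 1; Firm B gets 6, best alternative 5. No profitable deviation — NE.
(Mid, Mid): Firm A can switch to Low (5 → 6). Not NE.
(Mid, High): Firm A gets 16, best alternative 5; Firm B gets 11, best alternative 8. No profitable deviation — NE.
(Mid, Premium): Firm A can switch to Low (1 → 2). Not NE.

Pure-strategy Nash equilibria: (Low, Premium) and (Mid, High)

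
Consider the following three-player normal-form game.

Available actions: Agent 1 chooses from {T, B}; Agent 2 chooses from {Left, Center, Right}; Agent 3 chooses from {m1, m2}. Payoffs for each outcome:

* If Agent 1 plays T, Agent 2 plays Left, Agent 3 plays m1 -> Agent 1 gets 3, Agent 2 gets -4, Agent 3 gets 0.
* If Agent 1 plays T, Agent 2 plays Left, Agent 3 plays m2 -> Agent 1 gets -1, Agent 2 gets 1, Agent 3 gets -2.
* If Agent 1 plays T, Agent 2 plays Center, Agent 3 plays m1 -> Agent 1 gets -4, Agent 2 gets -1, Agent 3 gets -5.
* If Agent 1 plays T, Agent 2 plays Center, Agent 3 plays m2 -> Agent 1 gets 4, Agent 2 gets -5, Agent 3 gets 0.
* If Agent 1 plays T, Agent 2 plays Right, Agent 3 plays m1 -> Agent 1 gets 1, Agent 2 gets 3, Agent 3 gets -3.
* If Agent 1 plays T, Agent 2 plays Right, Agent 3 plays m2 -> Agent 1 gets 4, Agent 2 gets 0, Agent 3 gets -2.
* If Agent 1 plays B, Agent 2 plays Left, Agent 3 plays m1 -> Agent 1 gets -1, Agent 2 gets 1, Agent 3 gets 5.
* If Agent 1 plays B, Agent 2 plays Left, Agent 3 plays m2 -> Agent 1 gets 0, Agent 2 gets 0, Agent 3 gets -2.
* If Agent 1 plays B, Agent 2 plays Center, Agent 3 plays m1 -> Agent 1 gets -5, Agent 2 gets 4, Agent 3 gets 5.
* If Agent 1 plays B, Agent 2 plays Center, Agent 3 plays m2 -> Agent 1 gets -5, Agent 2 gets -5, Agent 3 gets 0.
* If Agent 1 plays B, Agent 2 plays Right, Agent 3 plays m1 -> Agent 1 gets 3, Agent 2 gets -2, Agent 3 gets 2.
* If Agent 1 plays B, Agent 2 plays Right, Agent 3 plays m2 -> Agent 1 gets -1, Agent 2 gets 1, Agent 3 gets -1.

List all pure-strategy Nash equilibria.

This game has no pure Nash equilibrium.

Mark each player's best response to every combination of opponents' strategies; a profile where every player is best-responding is a pure Nash equilibrium.
Agent 1 against (Left, m1): payoffs 3, -1 → best response T.
Agent 1 against (Left, m2): payoffs -1, 0 → best response B.
Agent 1 against (Center, m1): payoffs -4, -5 → best response T.
Agent 1 against (Center, m2): payoffs 4, -5 → best response T.
Agent 1 against (Right, m1): payoffs 1, 3 → best response B.
Agent 1 against (Right, m2): payoffs 4, -1 → best response T.
Agent 2 against (T, m1): payoffs -4, -1, 3 → best response Right.
Agent 2 against (T, m2): payoffs 1, -5, 0 → best response Left.
Agent 2 against (B, m1): payoffs 1, 4, -2 → best response Center.
Agent 2 against (B, m2): payoffs 0, -5, 1 → best response Right.
Agent 3 against (T, Left): payoffs 0, -2 → best response m1.
Agent 3 against (T, Center): payoffs -5, 0 → best response m2.
Agent 3 against (T, Right): payoffs -3, -2 → best response m2.
Agent 3 against (B, Left): payoffs 5, -2 → best response m1.
Agent 3 against (B, Center): payoffs 5, 0 → best response m1.
Agent 3 against (B, Right): payoffs 2, -1 → best response m1.
No profile is a mutual best response for all players.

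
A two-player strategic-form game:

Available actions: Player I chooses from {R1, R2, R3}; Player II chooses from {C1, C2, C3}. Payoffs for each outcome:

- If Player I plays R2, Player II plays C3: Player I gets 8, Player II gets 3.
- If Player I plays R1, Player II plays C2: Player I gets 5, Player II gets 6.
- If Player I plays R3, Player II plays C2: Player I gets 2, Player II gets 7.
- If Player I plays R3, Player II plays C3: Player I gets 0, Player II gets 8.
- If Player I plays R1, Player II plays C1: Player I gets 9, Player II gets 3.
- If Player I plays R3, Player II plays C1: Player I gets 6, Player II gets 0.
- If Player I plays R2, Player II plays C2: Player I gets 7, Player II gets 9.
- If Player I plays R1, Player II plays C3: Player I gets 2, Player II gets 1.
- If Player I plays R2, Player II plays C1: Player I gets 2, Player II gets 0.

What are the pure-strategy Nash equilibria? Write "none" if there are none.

Player I against C1: payoffs 9, 2, 6 → best response R1.
Player I against C2: payoffs 5, 7, 2 → best response R2.
Player I against C3: payoffs 2, 8, 0 → best response R2.
Player II against R1: payoffs 3, 6, 1 → best response C2.
Player II against R2: payoffs 0, 9, 3 → best response C2.
Player II against R3: payoffs 0, 7, 8 → best response C3.
Mutual best responses: (R2, C2).

Pure NE: (R2, C2)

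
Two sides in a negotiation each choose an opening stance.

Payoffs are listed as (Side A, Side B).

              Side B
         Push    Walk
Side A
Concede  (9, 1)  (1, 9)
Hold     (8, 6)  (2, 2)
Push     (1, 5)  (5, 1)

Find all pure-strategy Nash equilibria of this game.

No pure-strategy Nash equilibrium.

For each player, find the best response to each opponent profile; mutual best responses are the pure NE.
Side A against Push: payoffs 9, 8, 1 → best response Concede.
Side A against Walk: payoffs 1, 2, 5 → best response Push.
Side B against Concede: payoffs 1, 9 → best response Walk.
Side B against Hold: payoffs 6, 2 → best response Push.
Side B against Push: payoffs 5, 1 → best response Push.
No profile is a mutual best response for all players.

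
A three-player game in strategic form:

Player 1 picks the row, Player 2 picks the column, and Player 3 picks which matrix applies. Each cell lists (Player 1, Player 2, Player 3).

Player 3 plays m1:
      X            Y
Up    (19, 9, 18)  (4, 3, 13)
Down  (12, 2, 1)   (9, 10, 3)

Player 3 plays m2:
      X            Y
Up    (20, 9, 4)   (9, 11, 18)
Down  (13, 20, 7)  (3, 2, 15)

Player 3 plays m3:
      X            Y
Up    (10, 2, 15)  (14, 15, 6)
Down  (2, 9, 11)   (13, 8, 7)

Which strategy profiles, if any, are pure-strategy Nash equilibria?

Player 1 against (X, m1): payoffs 19, 12 → best response Up.
Player 1 against (X, m2): payoffs 20, 13 → best response Up.
Player 1 against (X, m3): payoffs 10, 2 → best response Up.
Player 1 against (Y, m1): payoffs 4, 9 → best response Down.
Player 1 against (Y, m2): payoffs 9, 3 → best response Up.
Player 1 against (Y, m3): payoffs 14, 13 → best response Up.
Player 2 against (Up, m1): payoffs 9, 3 → best response X.
Player 2 against (Up, m2): payoffs 9, 11 → best response Y.
Player 2 against (Up, m3): payoffs 2, 15 → best response Y.
Player 2 against (Down, m1): payoffs 2, 10 → best response Y.
Player 2 against (Down, m2): payoffs 20, 2 → best response X.
Player 2 against (Down, m3): payoffs 9, 8 → best response X.
Player 3 against (Up, X): payoffs 18, 4, 15 → best response m1.
Player 3 against (Up, Y): payoffs 13, 18, 6 → best response m2.
Player 3 against (Down, X): payoffs 1, 7, 11 → best response m3.
Player 3 against (Down, Y): payoffs 3, 15, 7 → best response m2.
Mutual best responses: (Up, X, m1); (Up, Y, m2).

Pure-strategy Nash equilibria: (Up, X, m1), (Up, Y, m2)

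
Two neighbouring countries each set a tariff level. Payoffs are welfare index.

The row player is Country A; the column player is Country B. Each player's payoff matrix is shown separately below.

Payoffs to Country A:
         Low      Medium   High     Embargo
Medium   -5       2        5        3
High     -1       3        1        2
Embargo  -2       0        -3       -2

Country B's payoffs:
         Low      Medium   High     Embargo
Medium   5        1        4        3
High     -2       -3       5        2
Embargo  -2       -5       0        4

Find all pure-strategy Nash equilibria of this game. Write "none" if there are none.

For each player, find the best response to each opponent profile; mutual best responses are the pure NE.
Country A against Low: payoffs -5, -1, -2 → best response High.
Country A against Medium: payoffs 2, 3, 0 → best response High.
Country A against High: payoffs 5, 1, -3 → best response Medium.
Country A against Embargo: payoffs 3, 2, -2 → best response Medium.
Country B against Medium: payoffs 5, 1, 4, 3 → best response Low.
Country B against High: payoffs -2, -3, 5, 2 → best response High.
Country B against Embargo: payoffs -2, -5, 0, 4 → best response Embargo.
No profile is a mutual best response for all players.

This game has no pure Nash equilibrium.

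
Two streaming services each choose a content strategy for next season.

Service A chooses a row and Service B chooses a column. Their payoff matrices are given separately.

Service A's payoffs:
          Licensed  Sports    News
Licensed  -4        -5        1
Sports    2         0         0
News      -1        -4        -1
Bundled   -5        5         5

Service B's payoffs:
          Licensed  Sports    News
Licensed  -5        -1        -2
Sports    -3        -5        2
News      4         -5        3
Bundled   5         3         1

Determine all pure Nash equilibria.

none

Service A against Licensed: payoffs -4, 2, -1, -5 → best response Sports.
Service A against Sports: payoffs -5, 0, -4, 5 → best response Bundled.
Service A against News: payoffs 1, 0, -1, 5 → best response Bundled.
Service B against Licensed: payoffs -5, -1, -2 → best response Sports.
Service B against Sports: payoffs -3, -5, 2 → best response News.
Service B against News: payoffs 4, -5, 3 → best response Licensed.
Service B against Bundled: payoffs 5, 3, 1 → best response Licensed.
No profile is a mutual best response for all players.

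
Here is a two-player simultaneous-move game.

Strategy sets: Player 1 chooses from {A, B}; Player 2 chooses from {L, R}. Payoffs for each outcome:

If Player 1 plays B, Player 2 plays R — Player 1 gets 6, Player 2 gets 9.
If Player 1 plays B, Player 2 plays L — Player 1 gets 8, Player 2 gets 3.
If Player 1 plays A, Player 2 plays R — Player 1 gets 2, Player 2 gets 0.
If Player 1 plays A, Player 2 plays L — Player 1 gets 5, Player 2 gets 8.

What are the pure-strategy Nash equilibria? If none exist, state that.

For each player, find the best response to each opponent profile; mutual best responses are the pure NE.
Player 1 against L: payoffs 5, 8 → best response B.
Player 1 against R: payoffs 2, 6 → best response B.
Player 2 against A: payoffs 8, 0 → best response L.
Player 2 against B: payoffs 3, 9 → best response R.
Mutual best responses: (B, R).

Pure NE: (B, R)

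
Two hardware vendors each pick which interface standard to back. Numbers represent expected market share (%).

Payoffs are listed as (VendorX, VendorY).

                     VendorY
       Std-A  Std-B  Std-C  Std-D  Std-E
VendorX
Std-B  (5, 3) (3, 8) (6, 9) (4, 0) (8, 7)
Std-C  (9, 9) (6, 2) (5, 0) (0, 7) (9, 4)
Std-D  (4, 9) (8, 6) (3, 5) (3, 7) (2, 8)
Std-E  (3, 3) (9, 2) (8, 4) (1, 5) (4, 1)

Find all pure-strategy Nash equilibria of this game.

(Std-C, Std-A)

VendorX against Std-A: payoffs 5, 9, 4, 3 → best response Std-C.
VendorX against Std-B: payoffs 3, 6, 8, 9 → best response Std-E.
VendorX against Std-C: payoffs 6, 5, 3, 8 → best response Std-E.
VendorX against Std-D: payoffs 4, 0, 3, 1 → best response Std-B.
VendorX against Std-E: payoffs 8, 9, 2, 4 → best response Std-C.
VendorY against Std-B: payoffs 3, 8, 9, 0, 7 → best response Std-C.
VendorY against Std-C: payoffs 9, 2, 0, 7, 4 → best response Std-A.
VendorY against Std-D: payoffs 9, 6, 5, 7, 8 → best response Std-A.
VendorY against Std-E: payoffs 3, 2, 4, 5, 1 → best response Std-D.
Mutual best responses: (Std-C, Std-A).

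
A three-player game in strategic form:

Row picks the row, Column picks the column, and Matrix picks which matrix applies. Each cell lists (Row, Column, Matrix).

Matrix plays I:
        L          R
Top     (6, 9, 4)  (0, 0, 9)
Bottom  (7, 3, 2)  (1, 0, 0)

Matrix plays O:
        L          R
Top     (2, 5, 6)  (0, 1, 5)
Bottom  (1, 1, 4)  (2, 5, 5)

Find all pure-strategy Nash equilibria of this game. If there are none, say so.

Row against (L, I): payoffs 6, 7 → best response Bottom.
Row against (L, O): payoffs 2, 1 → best response Top.
Row against (R, I): payoffs 0, 1 → best response Bottom.
Row against (R, O): payoffs 0, 2 → best response Bottom.
Column against (Top, I): payoffs 9, 0 → best response L.
Column against (Top, O): payoffs 5, 1 → best response L.
Column against (Bottom, I): payoffs 3, 0 → best response L.
Column against (Bottom, O): payoffs 1, 5 → best response R.
Matrix against (Top, L): payoffs 4, 6 → best response O.
Matrix against (Top, R): payoffs 9, 5 → best response I.
Matrix against (Bottom, L): payoffs 2, 4 → best response O.
Matrix against (Bottom, R): payoffs 0, 5 → best response O.
Mutual best responses: (Top, L, O); (Bottom, R, O).

The pure Nash equilibria are (Top, L, O) and (Bottom, R, O).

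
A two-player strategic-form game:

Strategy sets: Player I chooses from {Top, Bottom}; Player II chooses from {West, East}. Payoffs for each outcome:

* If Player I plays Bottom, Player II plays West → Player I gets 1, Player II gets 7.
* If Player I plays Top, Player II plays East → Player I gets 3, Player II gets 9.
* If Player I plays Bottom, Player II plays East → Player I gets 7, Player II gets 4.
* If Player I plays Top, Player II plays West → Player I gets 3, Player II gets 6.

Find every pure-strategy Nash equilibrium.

There is no pure-strategy Nash equilibrium.

Player I against West: payoffs 3, 1 → best response Top.
Player I against East: payoffs 3, 7 → best response Bottom.
Player II against Top: payoffs 6, 9 → best response East.
Player II against Bottom: payoffs 7, 4 → best response West.
No profile is a mutual best response for all players.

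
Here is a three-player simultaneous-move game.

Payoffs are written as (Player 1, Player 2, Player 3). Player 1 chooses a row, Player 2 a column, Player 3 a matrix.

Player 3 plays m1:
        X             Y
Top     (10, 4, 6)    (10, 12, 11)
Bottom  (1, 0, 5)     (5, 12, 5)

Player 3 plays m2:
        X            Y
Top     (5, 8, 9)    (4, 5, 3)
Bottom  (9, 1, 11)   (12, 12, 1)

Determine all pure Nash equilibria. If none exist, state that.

(Top, X, m1): Player 2 can switch to Y (4 → 12). Not NE.
(Top, X, m2): Player 1 can switch to Bottom (5 → 9). Not NE.
(Top, Y, m1): Player 1 gets 10, best alternative 5; Player 2 gets 12, best alternative 4; Player 3 gets 11, best alternative 3. No profitable deviation — NE.
(Top, Y, m2): Player 1 can switch to Bottom (4 → 12). Not NE.
(Bottom, X, m1): Player 1 can switch to Top (1 → 10). Not NE.
(Bottom, X, m2): Player 2 can switch to Y (1 → 12). Not NE.
(Bottom, Y, m1): Player 1 can switch to Top (5 → 10). Not NE.
(Bottom, Y, m2): Player 3 can switch to m1 (1 → 5). Not NE.

Pure NE: (Top, Y, m1)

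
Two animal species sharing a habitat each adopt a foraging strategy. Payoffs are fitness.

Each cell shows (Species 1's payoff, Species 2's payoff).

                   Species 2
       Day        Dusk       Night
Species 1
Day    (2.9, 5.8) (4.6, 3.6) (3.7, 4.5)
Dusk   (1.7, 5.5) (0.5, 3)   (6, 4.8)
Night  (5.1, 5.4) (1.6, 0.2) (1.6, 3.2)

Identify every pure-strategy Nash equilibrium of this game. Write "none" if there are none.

Species 1 against Day: payoffs 2.9, 1.7, 5.1 → best response Night.
Species 1 against Dusk: payoffs 4.6, 0.5, 1.6 → best response Day.
Species 1 against Night: payoffs 3.7, 6, 1.6 → best response Dusk.
Species 2 against Day: payoffs 5.8, 3.6, 4.5 → best response Day.
Species 2 against Dusk: payoffs 5.5, 3, 4.8 → best response Day.
Species 2 against Night: payoffs 5.4, 0.2, 3.2 → best response Day.
Mutual best responses: (Night, Day).

Pure NE: (Night, Day)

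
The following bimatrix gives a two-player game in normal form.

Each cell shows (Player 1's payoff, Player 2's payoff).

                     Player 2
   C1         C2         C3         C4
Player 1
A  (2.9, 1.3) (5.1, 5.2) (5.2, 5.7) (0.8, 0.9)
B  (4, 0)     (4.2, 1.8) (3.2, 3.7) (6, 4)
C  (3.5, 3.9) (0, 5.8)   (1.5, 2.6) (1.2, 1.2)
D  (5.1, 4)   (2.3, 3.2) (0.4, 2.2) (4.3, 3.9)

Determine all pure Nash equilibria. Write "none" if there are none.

(A, C3) and (B, C4) and (D, C1)

Mark each player's best response to every combination of opponents' strategies; a profile where every player is best-responding is a pure Nash equilibrium.
Player 1 against C1: payoffs 2.9, 4, 3.5, 5.1 → best response D.
Player 1 against C2: payoffs 5.1, 4.2, 0, 2.3 → best response A.
Player 1 against C3: payoffs 5.2, 3.2, 1.5, 0.4 → best response A.
Player 1 against C4: payoffs 0.8, 6, 1.2, 4.3 → best response B.
Player 2 against A: payoffs 1.3, 5.2, 5.7, 0.9 → best response C3.
Player 2 against B: payoffs 0, 1.8, 3.7, 4 → best response C4.
Player 2 against C: payoffs 3.9, 5.8, 2.6, 1.2 → best response C2.
Player 2 against D: payoffs 4, 3.2, 2.2, 3.9 → best response C1.
Mutual best responses: (A, C3); (B, C4); (D, C1).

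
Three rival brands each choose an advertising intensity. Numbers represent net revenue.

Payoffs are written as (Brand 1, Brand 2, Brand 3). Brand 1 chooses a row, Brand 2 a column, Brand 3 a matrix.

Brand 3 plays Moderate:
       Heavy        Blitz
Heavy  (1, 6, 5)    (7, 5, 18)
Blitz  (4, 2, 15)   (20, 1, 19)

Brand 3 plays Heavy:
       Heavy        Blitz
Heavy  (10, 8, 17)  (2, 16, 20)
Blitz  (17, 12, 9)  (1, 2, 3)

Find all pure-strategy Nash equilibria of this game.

The pure Nash equilibria are (Heavy, Blitz, Heavy) and (Blitz, Heavy, Moderate).

For each strategy profile, look for a profitable unilateral deviation.
(Heavy, Heavy, Moderate): Brand 1 can switch to Blitz (1 → 4). Not NE.
(Heavy, Heavy, Heavy): Brand 1 can switch to Blitz (10 → 17). Not NE.
(Heavy, Blitz, Moderate): Brand 1 can switch to Blitz (7 → 20). Not NE.
(Heavy, Blitz, Heavy): Brand 1 gets 2, best alternative 1; Brand 2 gets 16, best alternative 8; Brand 3 gets 20, best alternative 18. No profitable deviation — NE.
(Blitz, Heavy, Moderate): Brand 1 gets 4, best alternative 1; Brand 2 gets 2, best alternative 1; Brand 3 gets 15, best alternative 9. No profitable deviation — NE.
(Blitz, Heavy, Heavy): Brand 3 can switch to Moderate (9 → 15). Not NE.
(Blitz, Blitz, Moderate): Brand 2 can switch to Heavy (1 → 2). Not NE.
(Blitz, Blitz, Heavy): Brand 1 can switch to Heavy (1 → 2). Not NE.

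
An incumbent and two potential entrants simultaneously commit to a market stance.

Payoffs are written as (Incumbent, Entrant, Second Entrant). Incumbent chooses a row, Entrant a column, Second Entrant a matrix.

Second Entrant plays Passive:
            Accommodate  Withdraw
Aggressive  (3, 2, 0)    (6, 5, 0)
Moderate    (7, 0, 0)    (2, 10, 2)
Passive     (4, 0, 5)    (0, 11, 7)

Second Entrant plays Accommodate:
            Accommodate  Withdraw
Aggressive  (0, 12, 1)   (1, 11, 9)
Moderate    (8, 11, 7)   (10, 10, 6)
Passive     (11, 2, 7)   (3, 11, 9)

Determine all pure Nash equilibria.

This game has no pure Nash equilibrium.

For each player, find the best response to each opponent profile; mutual best responses are the pure NE.
Incumbent against (Accommodate, Passive): payoffs 3, 7, 4 → best response Moderate.
Incumbent against (Accommodate, Accommodate): payoffs 0, 8, 11 → best response Passive.
Incumbent against (Withdraw, Passive): payoffs 6, 2, 0 → best response Aggressive.
Incumbent against (Withdraw, Accommodate): payoffs 1, 10, 3 → best response Moderate.
Entrant against (Aggressive, Passive): payoffs 2, 5 → best response Withdraw.
Entrant against (Aggressive, Accommodate): payoffs 12, 11 → best response Accommodate.
Entrant against (Moderate, Passive): payoffs 0, 10 → best response Withdraw.
Entrant against (Moderate, Accommodate): payoffs 11, 10 → best response Accommodate.
Entrant against (Passive, Passive): payoffs 0, 11 → best response Withdraw.
Entrant against (Passive, Accommodate): payoffs 2, 11 → best response Withdraw.
Second Entrant against (Aggressive, Accommodate): payoffs 0, 1 → best response Accommodate.
Second Entrant against (Aggressive, Withdraw): payoffs 0, 9 → best response Accommodate.
Second Entrant against (Moderate, Accommodate): payoffs 0, 7 → best response Accommodate.
Second Entrant against (Moderate, Withdraw): payoffs 2, 6 → best response Accommodate.
Second Entrant against (Passive, Accommodate): payoffs 5, 7 → best response Accommodate.
Second Entrant against (Passive, Withdraw): payoffs 7, 9 → best response Accommodate.
No profile is a mutual best response for all players.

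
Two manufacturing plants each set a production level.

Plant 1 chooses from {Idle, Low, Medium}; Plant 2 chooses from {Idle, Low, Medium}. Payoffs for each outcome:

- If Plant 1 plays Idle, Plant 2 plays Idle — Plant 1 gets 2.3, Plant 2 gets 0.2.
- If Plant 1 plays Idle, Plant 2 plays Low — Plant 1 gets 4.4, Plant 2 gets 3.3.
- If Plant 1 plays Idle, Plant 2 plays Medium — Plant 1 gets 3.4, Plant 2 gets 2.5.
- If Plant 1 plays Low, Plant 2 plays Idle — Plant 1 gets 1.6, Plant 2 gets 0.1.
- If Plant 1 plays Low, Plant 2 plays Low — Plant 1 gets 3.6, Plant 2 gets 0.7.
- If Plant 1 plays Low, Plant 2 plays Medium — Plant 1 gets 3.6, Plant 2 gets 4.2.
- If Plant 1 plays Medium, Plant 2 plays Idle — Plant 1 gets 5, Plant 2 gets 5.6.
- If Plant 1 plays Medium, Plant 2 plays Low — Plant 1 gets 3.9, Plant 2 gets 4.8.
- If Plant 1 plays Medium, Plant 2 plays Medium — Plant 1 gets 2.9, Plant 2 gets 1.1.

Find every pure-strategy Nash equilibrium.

Plant 1 against Idle: payoffs 2.3, 1.6, 5 → best response Medium.
Plant 1 against Low: payoffs 4.4, 3.6, 3.9 → best response Idle.
Plant 1 against Medium: payoffs 3.4, 3.6, 2.9 → best response Low.
Plant 2 against Idle: payoffs 0.2, 3.3, 2.5 → best response Low.
Plant 2 against Low: payoffs 0.1, 0.7, 4.2 → best response Medium.
Plant 2 against Medium: payoffs 5.6, 4.8, 1.1 → best response Idle.
Mutual best responses: (Idle, Low); (Low, Medium); (Medium, Idle).

The pure Nash equilibria are (Idle, Low) and (Low, Medium) and (Medium, Idle).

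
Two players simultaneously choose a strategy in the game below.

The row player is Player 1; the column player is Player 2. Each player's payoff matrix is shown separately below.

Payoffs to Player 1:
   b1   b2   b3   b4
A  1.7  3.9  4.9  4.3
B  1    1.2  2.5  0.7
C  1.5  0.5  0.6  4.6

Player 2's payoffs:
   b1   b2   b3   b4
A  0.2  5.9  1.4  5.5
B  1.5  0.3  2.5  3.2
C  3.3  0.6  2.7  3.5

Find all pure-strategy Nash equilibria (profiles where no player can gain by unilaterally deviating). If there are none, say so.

(A, b1): Player 2 can switch to b2 (0.2 → 5.9). Not NE.
(A, b2): Player 1 gets 3.9, best alternative 1.2; Player 2 gets 5.9, best alternative 5.5. No profitable deviation — NE.
(A, b3): Player 2 can switch to b2 (1.4 → 5.9). Not NE.
(A, b4): Player 1 can switch to C (4.3 → 4.6). Not NE.
(B, b1): Player 1 can switch to A (1 → 1.7). Not NE.
(B, b2): Player 1 can switch to A (1.2 → 3.9). Not NE.
(B, b3): Player 1 can switch to A (2.5 → 4.9). Not NE.
(B, b4): Player 1 can switch to A (0.7 → 4.3). Not NE.
(C, b1): Player 1 can switch to A (1.5 → 1.7). Not NE.
(C, b2): Player 1 can switch to A (0.5 → 3.9). Not NE.
(C, b3): Player 1 can switch to A (0.6 → 4.9). Not NE.
(C, b4): Player 1 gets 4.6, best alternative 4.3; Player 2 gets 3.5, best alternative 3.3. No profitable deviation — NE.

(A, b2), (C, b4)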